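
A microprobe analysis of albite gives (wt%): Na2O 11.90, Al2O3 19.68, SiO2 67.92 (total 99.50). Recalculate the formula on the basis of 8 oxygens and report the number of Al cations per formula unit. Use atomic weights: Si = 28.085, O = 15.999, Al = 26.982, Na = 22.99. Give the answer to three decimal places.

1.019 Al apfu

11.90 wt% Na2O ÷ 61.979 g/mol = 0.19200 mol, giving 0.38400 Na and 0.19200 O.
19.68 wt% Al2O3 ÷ 101.961 g/mol = 0.19301 mol, giving 0.38602 Al and 0.57903 O.
67.92 wt% SiO2 ÷ 60.083 g/mol = 1.13044 mol, giving 1.13044 Si and 2.26088 O.
Oxygen sums to 3.03191; scaling by 8/3.03191 = 2.63860 puts the formula on 8 O.
Al: 0.38602 × 2.63860 = 1.019 atoms per formula unit.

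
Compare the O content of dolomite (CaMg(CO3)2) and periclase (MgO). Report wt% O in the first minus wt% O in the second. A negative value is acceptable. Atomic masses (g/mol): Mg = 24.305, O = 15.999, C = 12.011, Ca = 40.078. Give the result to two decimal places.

12.36 percentage points

O in CaMg(CO3)2: molar mass 184.399 g/mol; 6×15.999 = 95.994 g → 52.06 wt%.
O in MgO: molar mass 40.304 g/mol; 1×15.999 = 15.999 g → 39.70 wt%.
Difference = 52.06 − 39.70 = 12.36 percentage points.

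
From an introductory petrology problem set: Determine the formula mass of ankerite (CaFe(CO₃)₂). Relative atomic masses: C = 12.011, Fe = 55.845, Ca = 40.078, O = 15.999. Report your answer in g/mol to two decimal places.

215.94 g/mol

The formula mass is the sum 1·40.078 + 1·55.845 + 2·12.011 + 6·15.999.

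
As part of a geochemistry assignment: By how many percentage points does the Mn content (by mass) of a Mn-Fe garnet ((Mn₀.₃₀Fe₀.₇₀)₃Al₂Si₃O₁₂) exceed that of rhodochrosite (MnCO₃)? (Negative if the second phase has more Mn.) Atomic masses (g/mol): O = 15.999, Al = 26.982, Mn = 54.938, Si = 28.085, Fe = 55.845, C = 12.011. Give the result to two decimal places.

First mineral: 49.444 g Mn in 496.926 g formula = 9.95 wt% Mn.
Second mineral: 54.938 g Mn in 114.946 g formula = 47.79 wt% Mn.
9.95% − 47.79% gives a difference of -37.84 percentage points.

-37.84 percentage points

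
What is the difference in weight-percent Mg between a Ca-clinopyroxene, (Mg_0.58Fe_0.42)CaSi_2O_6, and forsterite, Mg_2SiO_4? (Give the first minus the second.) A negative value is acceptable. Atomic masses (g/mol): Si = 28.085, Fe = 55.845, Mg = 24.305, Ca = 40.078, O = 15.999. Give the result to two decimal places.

-28.42 percentage points

M((Mg_0.58Fe_0.42)CaSi_2O_6) = 229.794 g/mol, so wt% Mg = 14.097/229.794 × 100 = 6.13%.
M(Mg_2SiO_4) = 140.691 g/mol, so wt% Mg = 48.610/140.691 × 100 = 34.55%.
6.13 − 34.55 = -28.42 pp.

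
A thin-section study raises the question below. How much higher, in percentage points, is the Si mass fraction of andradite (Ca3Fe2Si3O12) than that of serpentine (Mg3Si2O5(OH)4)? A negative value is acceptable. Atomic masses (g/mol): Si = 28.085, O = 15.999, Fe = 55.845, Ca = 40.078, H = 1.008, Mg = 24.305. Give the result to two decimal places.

First mineral: 84.255 g Si in 508.167 g formula = 16.58 wt% Si.
Second mineral: 56.170 g Si in 277.108 g formula = 20.27 wt% Si.
16.58% − 20.27% gives a difference of -3.69 percentage points.

-3.69 percentage points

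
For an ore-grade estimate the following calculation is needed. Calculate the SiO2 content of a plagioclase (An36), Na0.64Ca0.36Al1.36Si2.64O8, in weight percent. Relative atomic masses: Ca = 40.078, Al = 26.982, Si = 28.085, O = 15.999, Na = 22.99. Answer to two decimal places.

Formula mass = 267.974 g/mol.
2.64 Si → 2.6400 mol SiO2 per formula unit; M(SiO2) = 60.083, so SiO2 mass = 158.619 g.
158.619/267.974 × 100 = 59.19 wt%.

59.19 wt%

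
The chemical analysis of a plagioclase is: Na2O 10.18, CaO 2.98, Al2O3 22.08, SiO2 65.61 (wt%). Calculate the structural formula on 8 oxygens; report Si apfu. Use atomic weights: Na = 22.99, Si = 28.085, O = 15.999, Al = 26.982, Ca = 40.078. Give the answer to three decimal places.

10.18 wt% Na2O ÷ 61.979 g/mol = 0.16425 mol, giving 0.32850 Na and 0.16425 O.
2.98 wt% CaO ÷ 56.077 g/mol = 0.05314 mol, giving 0.05314 Ca and 0.05314 O.
22.08 wt% Al2O3 ÷ 101.961 g/mol = 0.21655 mol, giving 0.43310 Al and 0.64965 O.
65.61 wt% SiO2 ÷ 60.083 g/mol = 1.09199 mol, giving 1.09199 Si and 2.18398 O.
Oxygen sums to 3.05102; scaling by 8/3.05102 = 2.62207 puts the formula on 8 O.
Si: 1.09199 × 2.62207 = 2.863 atoms per formula unit.

2.863 Si apfu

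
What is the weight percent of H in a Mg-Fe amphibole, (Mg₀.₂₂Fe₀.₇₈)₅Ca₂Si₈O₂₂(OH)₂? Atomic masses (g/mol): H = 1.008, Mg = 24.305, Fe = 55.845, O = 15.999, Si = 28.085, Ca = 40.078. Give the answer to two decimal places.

0.22 weight percent

M((Mg₀.₂₂Fe₀.₇₈)₅Ca₂Si₈O₂₂(OH)₂) = 935.359 g/mol.
H contributes 2 × 1.008 = 2.016 g per mole.
2.016/935.359 = 0.0022 → 0.22%.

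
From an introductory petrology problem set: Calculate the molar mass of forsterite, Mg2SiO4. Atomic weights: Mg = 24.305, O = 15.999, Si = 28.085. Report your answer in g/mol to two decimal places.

Mg: 2 × 24.305 = 48.6100
Si: 1 × 28.085 = 28.0850
O: 4 × 15.999 = 63.9960
Summing the contributions gives the formula mass.

140.69 g/mol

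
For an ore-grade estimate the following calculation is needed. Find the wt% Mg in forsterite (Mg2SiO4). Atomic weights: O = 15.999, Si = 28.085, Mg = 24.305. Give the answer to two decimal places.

Molar mass of Mg2SiO4: 2×24.305 + 1×28.085 + 4×15.999 = 140.691 g/mol.
Mass of Mg per formula unit: 2 × 24.305 = 48.610 g.
Weight fraction Mg = 48.610 / 140.691 = 0.3455.

34.55 wt%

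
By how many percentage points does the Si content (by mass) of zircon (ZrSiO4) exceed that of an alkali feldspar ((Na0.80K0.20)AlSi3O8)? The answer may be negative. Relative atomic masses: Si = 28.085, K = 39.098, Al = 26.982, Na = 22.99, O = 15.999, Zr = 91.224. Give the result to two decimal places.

M(ZrSiO4) = 183.305 g/mol, so wt% Si = 28.085/183.305 × 100 = 15.32%.
M((Na0.80K0.20)AlSi3O8) = 265.441 g/mol, so wt% Si = 84.255/265.441 × 100 = 31.74%.
15.32 − 31.74 = -16.42 pp.

-16.42 percentage points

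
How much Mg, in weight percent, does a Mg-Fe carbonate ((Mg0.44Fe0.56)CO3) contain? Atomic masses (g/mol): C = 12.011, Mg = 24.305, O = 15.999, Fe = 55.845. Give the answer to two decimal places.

10.49 weight percent

Formula mass = 0.44·24.305 + 0.56·55.845 + 1·12.011 + 3·15.999 = 101.975 g/mol, of which 10.694 g is Mg.
So Mg makes up 10.694/101.975 = 0.1049 of the mass, i.e. 10.49%.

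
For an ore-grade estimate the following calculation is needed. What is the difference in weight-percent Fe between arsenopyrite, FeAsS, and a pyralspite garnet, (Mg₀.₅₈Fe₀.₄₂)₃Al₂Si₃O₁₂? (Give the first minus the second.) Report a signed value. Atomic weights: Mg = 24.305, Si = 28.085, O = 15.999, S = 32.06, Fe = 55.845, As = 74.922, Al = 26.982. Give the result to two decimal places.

M(FeAsS) = 162.827 g/mol, so wt% Fe = 55.845/162.827 × 100 = 34.30%.
M((Mg₀.₅₈Fe₀.₄₂)₃Al₂Si₃O₁₂) = 442.862 g/mol, so wt% Fe = 70.365/442.862 × 100 = 15.89%.
34.30 − 15.89 = 18.41 pp.

18.41 percentage points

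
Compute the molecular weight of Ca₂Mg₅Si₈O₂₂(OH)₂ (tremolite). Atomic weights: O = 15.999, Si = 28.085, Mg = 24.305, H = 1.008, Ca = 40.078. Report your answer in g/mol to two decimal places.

Ca: 2 × 40.078 = 80.1560
Mg: 5 × 24.305 = 121.5250
Si: 8 × 28.085 = 224.6800
O: 24 × 15.999 = 383.9760
H: 2 × 1.008 = 2.0160
Summing the contributions gives the formula mass.

812.35 g/mol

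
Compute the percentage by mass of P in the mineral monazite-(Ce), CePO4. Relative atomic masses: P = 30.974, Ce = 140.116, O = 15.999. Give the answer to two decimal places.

M(CePO4) = 235.086 g/mol.
P contributes 1 × 30.974 = 30.974 g per mole.
30.974/235.086 = 0.1318 → 13.18%.

13.18 mass %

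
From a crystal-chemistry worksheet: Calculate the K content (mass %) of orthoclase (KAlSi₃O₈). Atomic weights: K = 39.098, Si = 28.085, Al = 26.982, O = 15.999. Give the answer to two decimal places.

14.05 mass %

Formula mass = 1*39.098 + 1*26.982 + 3*28.085 + 8*15.999 = 278.327 g/mol, of which 39.098 g is K.
So K makes up 39.098/278.327 = 0.1405 of the mass, i.e. 14.05%.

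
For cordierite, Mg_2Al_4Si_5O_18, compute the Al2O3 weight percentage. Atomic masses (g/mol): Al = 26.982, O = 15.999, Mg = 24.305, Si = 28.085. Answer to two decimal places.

34.86 wt%

Formula mass = 584.945 g/mol.
4 Al → 2.0000 mol Al2O3 per formula unit; M(Al2O3) = 101.961, so Al2O3 mass = 203.922 g.
203.922/584.945 × 100 = 34.86 wt%.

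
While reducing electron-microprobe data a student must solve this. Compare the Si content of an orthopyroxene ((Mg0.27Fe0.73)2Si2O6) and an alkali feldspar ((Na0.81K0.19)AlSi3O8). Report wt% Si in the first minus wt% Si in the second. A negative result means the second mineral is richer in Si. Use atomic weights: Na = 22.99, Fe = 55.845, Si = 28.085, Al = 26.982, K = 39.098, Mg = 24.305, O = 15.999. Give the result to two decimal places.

-9.00 percentage points

First mineral: 56.170 g Si in 246.822 g formula = 22.76 wt% Si.
Second mineral: 84.255 g Si in 265.280 g formula = 31.76 wt% Si.
22.76% − 31.76% gives a difference of -9.00 percentage points.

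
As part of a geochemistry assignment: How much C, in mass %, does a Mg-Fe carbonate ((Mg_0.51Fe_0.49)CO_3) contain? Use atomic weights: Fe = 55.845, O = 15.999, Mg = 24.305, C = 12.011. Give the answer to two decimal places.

12.04 mass %

M((Mg_0.51Fe_0.49)CO_3) = 99.768 g/mol.
C contributes 1 × 12.011 = 12.011 g per mole.
12.011/99.768 = 0.1204 → 12.04%.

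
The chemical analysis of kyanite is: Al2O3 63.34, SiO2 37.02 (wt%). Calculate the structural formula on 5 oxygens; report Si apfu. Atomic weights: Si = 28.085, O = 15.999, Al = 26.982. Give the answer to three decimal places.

Al2O3 (M=101.961): mol = 0.62122; Al = 1.24244, O = 1.86366.
SiO2 (M=60.083): mol = 0.61615; Si = 0.61615, O = 1.23230.
ΣO = 3.09596; factor = 5/ΣO = 1.61501.
Si apfu = 0.61615 × 1.61501 = 0.995.

0.995 Si apfu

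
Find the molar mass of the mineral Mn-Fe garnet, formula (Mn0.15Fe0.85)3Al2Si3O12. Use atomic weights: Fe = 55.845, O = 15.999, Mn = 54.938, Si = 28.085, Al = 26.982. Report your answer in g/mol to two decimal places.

497.33 g/mol

The formula mass is the sum 0.45·54.938 + 2.55·55.845 + 2·26.982 + 3·28.085 + 12·15.999.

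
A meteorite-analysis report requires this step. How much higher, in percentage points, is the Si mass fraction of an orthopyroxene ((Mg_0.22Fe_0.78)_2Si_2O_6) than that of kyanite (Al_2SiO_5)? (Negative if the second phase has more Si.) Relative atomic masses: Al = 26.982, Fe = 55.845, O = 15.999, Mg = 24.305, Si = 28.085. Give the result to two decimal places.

First mineral: 56.170 g Si in 249.976 g formula = 22.47 wt% Si.
Second mineral: 28.085 g Si in 162.044 g formula = 17.33 wt% Si.
22.47% − 17.33% gives a difference of 5.14 percentage points.

5.14 percentage points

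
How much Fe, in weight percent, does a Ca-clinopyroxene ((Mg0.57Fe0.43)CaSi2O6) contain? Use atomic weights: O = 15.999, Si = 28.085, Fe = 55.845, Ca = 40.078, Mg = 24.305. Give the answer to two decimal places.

Formula mass = 0.57×24.305 + 0.43×55.845 + 1×40.078 + 2×28.085 + 6×15.999 = 230.109 g/mol, of which 24.013 g is Fe.
So Fe makes up 24.013/230.109 = 0.1044 of the mass, i.e. 10.44%.

10.44 weight percent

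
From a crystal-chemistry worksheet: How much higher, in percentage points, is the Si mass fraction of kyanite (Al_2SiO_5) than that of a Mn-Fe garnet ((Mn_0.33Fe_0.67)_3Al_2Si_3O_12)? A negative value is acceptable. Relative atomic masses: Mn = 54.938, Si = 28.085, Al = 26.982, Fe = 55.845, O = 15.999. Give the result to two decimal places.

M(Al_2SiO_5) = 162.044 g/mol, so wt% Si = 28.085/162.044 × 100 = 17.33%.
M((Mn_0.33Fe_0.67)_3Al_2Si_3O_12) = 496.844 g/mol, so wt% Si = 84.255/496.844 × 100 = 16.96%.
17.33 − 16.96 = 0.37 pp.

0.37 percentage points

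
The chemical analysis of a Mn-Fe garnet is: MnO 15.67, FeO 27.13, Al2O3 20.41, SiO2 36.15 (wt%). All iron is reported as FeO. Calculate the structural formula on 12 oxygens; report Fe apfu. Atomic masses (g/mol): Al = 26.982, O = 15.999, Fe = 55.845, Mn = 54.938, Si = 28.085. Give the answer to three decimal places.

1.886 Fe apfu

MnO: 15.67/70.937 = 0.22090 mol → 0.22090 mol Mn, 0.22090 mol O.
FeO: 27.13/71.844 = 0.37762 mol → 0.37762 mol Fe, 0.37762 mol O.
Al2O3: 20.41/101.961 = 0.20017 mol → 0.40034 mol Al, 0.60051 mol O.
SiO2: 36.15/60.083 = 0.60167 mol → 0.60167 mol Si, 1.20334 mol O.
Total oxygen = 2.40237 mol. Normalization factor = 12/2.40237 = 4.99507.
Fe per 12 O = 0.37762 × 4.99507 = 1.886.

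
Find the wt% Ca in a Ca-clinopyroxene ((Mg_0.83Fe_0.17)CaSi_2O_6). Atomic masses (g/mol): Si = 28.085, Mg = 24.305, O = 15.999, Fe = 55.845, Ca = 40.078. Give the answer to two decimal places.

Formula mass = 0.83·24.305 + 0.17·55.845 + 1·40.078 + 2·28.085 + 6·15.999 = 221.909 g/mol, of which 40.078 g is Ca.
So Ca makes up 40.078/221.909 = 0.1806 of the mass, i.e. 18.06%.

18.06 weight percent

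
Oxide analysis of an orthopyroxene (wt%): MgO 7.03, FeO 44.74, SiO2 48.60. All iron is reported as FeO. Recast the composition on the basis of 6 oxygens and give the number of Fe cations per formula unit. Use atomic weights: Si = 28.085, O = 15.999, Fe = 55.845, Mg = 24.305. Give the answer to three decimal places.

MgO (M=40.304): mol = 0.17442; Mg = 0.17442, O = 0.17442.
FeO (M=71.844): mol = 0.62274; Fe = 0.62274, O = 0.62274.
SiO2 (M=60.083): mol = 0.80888; Si = 0.80888, O = 1.61776.
ΣO = 2.41492; factor = 6/ΣO = 2.48455.
Fe apfu = 0.62274 × 2.48455 = 1.547.

1.547 Fe apfu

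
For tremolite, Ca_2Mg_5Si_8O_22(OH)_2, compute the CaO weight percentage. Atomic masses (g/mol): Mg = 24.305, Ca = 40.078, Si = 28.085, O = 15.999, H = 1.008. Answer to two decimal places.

Molar mass of Ca_2Mg_5Si_8O_22(OH)_2 = 2*40.078 + 5*24.305 + 8*28.085 + 24*15.999 + 2*1.008 = 812.353 g/mol.
Each formula unit contains 2 Ca, equivalent to 2/1 = 2.0000 mol CaO.
M(CaO) = 1×40.078 + 1×15.999 = 56.077 g/mol.
Mass of CaO per formula unit = 2.0000 × 56.077 = 112.154 g.
CaO wt% = 112.154 / 812.353 × 100 = 13.81%.

13.81 wt%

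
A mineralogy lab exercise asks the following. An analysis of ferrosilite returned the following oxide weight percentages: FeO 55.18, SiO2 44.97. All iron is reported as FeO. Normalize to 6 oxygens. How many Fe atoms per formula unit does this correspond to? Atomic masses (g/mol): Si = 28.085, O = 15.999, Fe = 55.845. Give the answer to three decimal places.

FeO (M=71.844): mol = 0.76805; Fe = 0.76805, O = 0.76805.
SiO2 (M=60.083): mol = 0.74846; Si = 0.74846, O = 1.49692.
ΣO = 2.26497; factor = 6/ΣO = 2.64904.
Fe apfu = 0.76805 × 2.64904 = 2.035.

2.035 Fe apfu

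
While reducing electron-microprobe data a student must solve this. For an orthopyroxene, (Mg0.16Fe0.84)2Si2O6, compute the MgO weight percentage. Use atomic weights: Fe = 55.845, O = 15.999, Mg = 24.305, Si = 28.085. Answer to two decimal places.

5.08 wt%

Molar mass of (Mg0.16Fe0.84)2Si2O6 = 0.32×24.305 + 1.68×55.845 + 2×28.085 + 6×15.999 = 253.761 g/mol.
Each formula unit contains 0.32 Mg, equivalent to 0.32/1 = 0.3200 mol MgO.
M(MgO) = 1×24.305 + 1×15.999 = 40.304 g/mol.
Mass of MgO per formula unit = 0.3200 × 40.304 = 12.897 g.
MgO wt% = 12.897 / 253.761 × 100 = 5.08%.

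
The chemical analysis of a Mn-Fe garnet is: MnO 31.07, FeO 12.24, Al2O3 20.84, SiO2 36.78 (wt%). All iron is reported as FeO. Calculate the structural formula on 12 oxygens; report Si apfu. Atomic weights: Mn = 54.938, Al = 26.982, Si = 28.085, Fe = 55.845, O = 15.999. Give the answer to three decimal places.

3.003 Si apfu

MnO: 31.07/70.937 = 0.43799 mol → 0.43799 mol Mn, 0.43799 mol O.
FeO: 12.24/71.844 = 0.17037 mol → 0.17037 mol Fe, 0.17037 mol O.
Al2O3: 20.84/101.961 = 0.20439 mol → 0.40878 mol Al, 0.61317 mol O.
SiO2: 36.78/60.083 = 0.61215 mol → 0.61215 mol Si, 1.22430 mol O.
Total oxygen = 2.44583 mol. Normalization factor = 12/2.44583 = 4.90631.
Si per 12 O = 0.61215 × 4.90631 = 3.003.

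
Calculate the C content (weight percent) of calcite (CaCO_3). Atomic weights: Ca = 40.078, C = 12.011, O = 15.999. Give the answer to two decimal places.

Formula mass = 1*40.078 + 1*12.011 + 3*15.999 = 100.086 g/mol, of which 12.011 g is C.
So C makes up 12.011/100.086 = 0.1200 of the mass, i.e. 12.00%.

12.00 weight percent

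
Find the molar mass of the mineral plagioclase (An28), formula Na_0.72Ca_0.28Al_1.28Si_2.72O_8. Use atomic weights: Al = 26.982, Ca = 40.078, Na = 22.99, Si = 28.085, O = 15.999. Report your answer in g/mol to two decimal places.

Na: 0.72 × 22.99 = 16.5528
Ca: 0.28 × 40.078 = 11.2218
Al: 1.28 × 26.982 = 34.5370
Si: 2.72 × 28.085 = 76.3912
O: 8 × 15.999 = 127.9920
Summing the contributions gives the formula mass.

266.69 g/mol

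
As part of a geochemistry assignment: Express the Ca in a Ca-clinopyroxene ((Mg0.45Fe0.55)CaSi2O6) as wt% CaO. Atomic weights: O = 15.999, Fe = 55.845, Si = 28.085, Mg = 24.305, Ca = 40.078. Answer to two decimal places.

Formula mass = 233.894 g/mol.
1 Ca → 1.0000 mol CaO per formula unit; M(CaO) = 56.077, so CaO mass = 56.077 g.
56.077/233.894 × 100 = 23.98 wt%.

23.98 wt%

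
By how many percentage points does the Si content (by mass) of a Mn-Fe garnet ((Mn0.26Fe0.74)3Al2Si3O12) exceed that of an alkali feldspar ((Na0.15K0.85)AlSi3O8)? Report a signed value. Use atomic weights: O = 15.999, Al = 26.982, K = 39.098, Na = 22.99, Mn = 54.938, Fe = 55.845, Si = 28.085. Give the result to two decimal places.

First mineral: 84.255 g Si in 497.035 g formula = 16.95 wt% Si.
Second mineral: 84.255 g Si in 275.911 g formula = 30.54 wt% Si.
16.95% − 30.54% gives a difference of -13.59 percentage points.

-13.59 percentage points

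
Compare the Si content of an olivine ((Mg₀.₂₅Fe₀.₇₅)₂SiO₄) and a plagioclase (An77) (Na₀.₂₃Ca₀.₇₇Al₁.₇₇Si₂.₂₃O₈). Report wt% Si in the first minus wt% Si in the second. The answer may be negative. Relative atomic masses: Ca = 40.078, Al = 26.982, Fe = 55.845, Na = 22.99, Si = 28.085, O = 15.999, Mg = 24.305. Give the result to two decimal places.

-7.87 percentage points

Si in (Mg₀.₂₅Fe₀.₇₅)₂SiO₄: molar mass 188.001 g/mol; 1×28.085 = 28.085 g → 14.94 wt%.
Si in Na₀.₂₃Ca₀.₇₇Al₁.₇₇Si₂.₂₃O₈: molar mass 274.527 g/mol; 2.23×28.085 = 62.630 g → 22.81 wt%.
Difference = 14.94 − 22.81 = -7.87 percentage points.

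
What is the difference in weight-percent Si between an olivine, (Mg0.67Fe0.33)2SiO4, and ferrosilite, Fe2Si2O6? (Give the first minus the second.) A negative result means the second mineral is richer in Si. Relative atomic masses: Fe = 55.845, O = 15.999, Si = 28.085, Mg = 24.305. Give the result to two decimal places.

-3.90 percentage points

M((Mg0.67Fe0.33)2SiO4) = 161.507 g/mol, so wt% Si = 28.085/161.507 × 100 = 17.39%.
M(Fe2Si2O6) = 263.854 g/mol, so wt% Si = 56.170/263.854 × 100 = 21.29%.
17.39 − 21.29 = -3.90 pp.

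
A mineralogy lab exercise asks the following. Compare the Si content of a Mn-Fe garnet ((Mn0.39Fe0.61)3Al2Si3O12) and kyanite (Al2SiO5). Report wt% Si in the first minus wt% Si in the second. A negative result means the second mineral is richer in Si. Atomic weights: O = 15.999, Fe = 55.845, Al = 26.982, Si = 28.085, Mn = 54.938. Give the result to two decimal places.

First mineral: 84.255 g Si in 496.681 g formula = 16.96 wt% Si.
Second mineral: 28.085 g Si in 162.044 g formula = 17.33 wt% Si.
16.96% − 17.33% gives a difference of -0.37 percentage points.

-0.37 percentage points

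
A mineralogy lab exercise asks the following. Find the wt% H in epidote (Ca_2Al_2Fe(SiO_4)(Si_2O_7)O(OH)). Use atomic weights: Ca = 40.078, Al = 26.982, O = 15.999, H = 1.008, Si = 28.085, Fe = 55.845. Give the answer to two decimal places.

0.21 weight percent

Molar mass of Ca_2Al_2Fe(SiO_4)(Si_2O_7)O(OH): 2·40.078 + 2·26.982 + 1·55.845 + 3·28.085 + 13·15.999 + 1·1.008 = 483.215 g/mol.
Mass of H per formula unit: 1 × 1.008 = 1.008 g.
Weight fraction H = 1.008 / 483.215 = 0.0021.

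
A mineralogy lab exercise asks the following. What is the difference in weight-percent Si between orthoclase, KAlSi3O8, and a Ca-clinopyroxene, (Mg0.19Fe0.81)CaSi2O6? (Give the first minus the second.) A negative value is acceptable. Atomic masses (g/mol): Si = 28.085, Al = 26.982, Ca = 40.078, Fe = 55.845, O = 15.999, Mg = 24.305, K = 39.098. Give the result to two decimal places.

7.07 percentage points

Si in KAlSi3O8: molar mass 278.327 g/mol; 3×28.085 = 84.255 g → 30.27 wt%.
Si in (Mg0.19Fe0.81)CaSi2O6: molar mass 242.094 g/mol; 2×28.085 = 56.170 g → 23.20 wt%.
Difference = 30.27 − 23.20 = 7.07 percentage points.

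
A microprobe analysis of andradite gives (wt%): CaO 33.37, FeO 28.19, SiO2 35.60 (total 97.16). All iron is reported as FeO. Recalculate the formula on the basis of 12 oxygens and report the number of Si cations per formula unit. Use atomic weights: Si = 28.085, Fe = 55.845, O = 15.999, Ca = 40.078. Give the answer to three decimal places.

3.273 Si apfu

CaO (M=56.077): mol = 0.59507; Ca = 0.59507, O = 0.59507.
FeO (M=71.844): mol = 0.39238; Fe = 0.39238, O = 0.39238.
SiO2 (M=60.083): mol = 0.59251; Si = 0.59251, O = 1.18502.
ΣO = 2.17247; factor = 12/ΣO = 5.52367.
Si apfu = 0.59251 × 5.52367 = 3.273.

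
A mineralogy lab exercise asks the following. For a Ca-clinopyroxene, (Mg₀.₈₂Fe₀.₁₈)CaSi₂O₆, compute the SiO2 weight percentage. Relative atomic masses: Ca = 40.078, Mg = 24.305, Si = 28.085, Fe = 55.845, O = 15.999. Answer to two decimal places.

M((Mg₀.₈₂Fe₀.₁₈)CaSi₂O₆) = 222.224 g/mol; M(SiO2) = 60.083 g/mol.
Moles SiO2 per formula unit = 2 Si ÷ 1 = 2.0000.
SiO2 fraction = (2.0000 × 60.083) / 222.224 = 120.166/222.224 = 0.5407.

54.07 wt%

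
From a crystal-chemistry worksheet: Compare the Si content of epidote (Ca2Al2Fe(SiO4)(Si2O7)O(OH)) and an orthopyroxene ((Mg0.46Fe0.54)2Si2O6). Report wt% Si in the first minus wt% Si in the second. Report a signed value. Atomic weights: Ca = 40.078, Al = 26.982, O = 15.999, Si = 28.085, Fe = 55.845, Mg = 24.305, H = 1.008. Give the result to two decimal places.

-6.48 percentage points

M(Ca2Al2Fe(SiO4)(Si2O7)O(OH)) = 483.215 g/mol, so wt% Si = 84.255/483.215 × 100 = 17.44%.
M((Mg0.46Fe0.54)2Si2O6) = 234.837 g/mol, so wt% Si = 56.170/234.837 × 100 = 23.92%.
17.44 − 23.92 = -6.48 pp.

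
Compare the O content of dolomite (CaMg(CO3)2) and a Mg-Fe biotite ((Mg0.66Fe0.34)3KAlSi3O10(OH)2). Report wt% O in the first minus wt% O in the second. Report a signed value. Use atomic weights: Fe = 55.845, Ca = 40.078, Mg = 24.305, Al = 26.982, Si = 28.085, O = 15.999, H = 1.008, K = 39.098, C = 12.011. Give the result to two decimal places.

9.34 percentage points

O in CaMg(CO3)2: molar mass 184.399 g/mol; 6×15.999 = 95.994 g → 52.06 wt%.
O in (Mg0.66Fe0.34)3KAlSi3O10(OH)2: molar mass 449.425 g/mol; 12×15.999 = 191.988 g → 42.72 wt%.
Difference = 52.06 − 42.72 = 9.34 percentage points.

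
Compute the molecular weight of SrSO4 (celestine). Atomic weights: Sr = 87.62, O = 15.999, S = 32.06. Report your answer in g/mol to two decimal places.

Sr: 1 × 87.62 = 87.6200
S: 1 × 32.06 = 32.0600
O: 4 × 15.999 = 63.9960
Summing the contributions gives the formula mass.

183.68 g/mol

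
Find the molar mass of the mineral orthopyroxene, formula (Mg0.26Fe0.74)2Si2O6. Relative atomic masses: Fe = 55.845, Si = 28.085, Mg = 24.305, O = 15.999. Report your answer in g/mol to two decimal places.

The formula mass is the sum 0.52·24.305 + 1.48·55.845 + 2·28.085 + 6·15.999.

247.45 g/mol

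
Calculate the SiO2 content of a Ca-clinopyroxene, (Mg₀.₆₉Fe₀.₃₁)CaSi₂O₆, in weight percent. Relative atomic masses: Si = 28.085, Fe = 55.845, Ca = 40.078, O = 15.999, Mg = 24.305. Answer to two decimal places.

53.09 wt%

Formula mass = 226.324 g/mol.
2 Si → 2.0000 mol SiO2 per formula unit; M(SiO2) = 60.083, so SiO2 mass = 120.166 g.
120.166/226.324 × 100 = 53.09 wt%.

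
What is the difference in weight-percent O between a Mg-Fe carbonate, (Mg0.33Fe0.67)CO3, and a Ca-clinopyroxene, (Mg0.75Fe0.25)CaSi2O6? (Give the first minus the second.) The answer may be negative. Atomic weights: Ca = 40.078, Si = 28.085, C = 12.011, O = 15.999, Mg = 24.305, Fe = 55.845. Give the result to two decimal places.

M((Mg0.33Fe0.67)CO3) = 105.445 g/mol, so wt% O = 47.997/105.445 × 100 = 45.52%.
M((Mg0.75Fe0.25)CaSi2O6) = 224.432 g/mol, so wt% O = 95.994/224.432 × 100 = 42.77%.
45.52 − 42.77 = 2.75 pp.

2.75 percentage points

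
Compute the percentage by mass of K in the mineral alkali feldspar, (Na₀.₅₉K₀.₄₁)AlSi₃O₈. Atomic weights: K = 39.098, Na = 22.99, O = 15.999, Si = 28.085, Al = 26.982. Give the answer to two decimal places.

5.96 mass %

Molar mass of (Na₀.₅₉K₀.₄₁)AlSi₃O₈: 0.59·22.99 + 0.41·39.098 + 1·26.982 + 3·28.085 + 8·15.999 = 268.823 g/mol.
Mass of K per formula unit: 0.41 × 39.098 = 16.030 g.
Weight fraction K = 16.030 / 268.823 = 0.0596.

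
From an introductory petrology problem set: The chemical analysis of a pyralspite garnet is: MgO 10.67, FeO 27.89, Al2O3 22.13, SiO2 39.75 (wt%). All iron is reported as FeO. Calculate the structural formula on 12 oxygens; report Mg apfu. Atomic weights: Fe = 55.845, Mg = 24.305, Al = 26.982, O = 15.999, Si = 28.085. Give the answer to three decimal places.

1.209 Mg apfu

10.67 wt% MgO ÷ 40.304 g/mol = 0.26474 mol, giving 0.26474 Mg and 0.26474 O.
27.89 wt% FeO ÷ 71.844 g/mol = 0.38820 mol, giving 0.38820 Fe and 0.38820 O.
22.13 wt% Al2O3 ÷ 101.961 g/mol = 0.21704 mol, giving 0.43408 Al and 0.65112 O.
39.75 wt% SiO2 ÷ 60.083 g/mol = 0.66158 mol, giving 0.66158 Si and 1.32316 O.
Oxygen sums to 2.62722; scaling by 12/2.62722 = 4.56757 puts the formula on 12 O.
Mg: 0.26474 × 4.56757 = 1.209 atoms per formula unit.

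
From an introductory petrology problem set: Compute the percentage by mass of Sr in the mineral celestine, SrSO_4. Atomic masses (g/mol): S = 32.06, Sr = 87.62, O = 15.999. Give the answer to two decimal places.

47.70 weight percent

Molar mass of SrSO_4: 1*87.62 + 1*32.06 + 4*15.999 = 183.676 g/mol.
Mass of Sr per formula unit: 1 × 87.62 = 87.620 g.
Weight fraction Sr = 87.620 / 183.676 = 0.4770.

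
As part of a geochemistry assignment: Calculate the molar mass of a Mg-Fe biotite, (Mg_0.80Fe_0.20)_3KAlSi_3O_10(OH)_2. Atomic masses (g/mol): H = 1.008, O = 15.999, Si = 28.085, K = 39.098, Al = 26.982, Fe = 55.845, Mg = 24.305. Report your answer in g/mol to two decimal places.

436.18 g/mol

M = 2.40*24.305 + 0.60*55.845 + 1*39.098 + 1*26.982 + 3*28.085 + 12*15.999 + 2*1.008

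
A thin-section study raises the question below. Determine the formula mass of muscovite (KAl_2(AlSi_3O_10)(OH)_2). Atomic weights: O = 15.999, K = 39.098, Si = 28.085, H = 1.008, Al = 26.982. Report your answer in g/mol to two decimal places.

M = 1*39.098 + 3*26.982 + 3*28.085 + 12*15.999 + 2*1.008

398.30 g/mol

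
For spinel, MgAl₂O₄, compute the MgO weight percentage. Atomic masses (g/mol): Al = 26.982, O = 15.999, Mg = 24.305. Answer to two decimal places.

28.33 wt%

Molar mass of MgAl₂O₄ = 1×24.305 + 2×26.982 + 4×15.999 = 142.265 g/mol.
Each formula unit contains 1 Mg, equivalent to 1/1 = 1.0000 mol MgO.
M(MgO) = 1×24.305 + 1×15.999 = 40.304 g/mol.
Mass of MgO per formula unit = 1.0000 × 40.304 = 40.304 g.
MgO wt% = 40.304 / 142.265 × 100 = 28.33%.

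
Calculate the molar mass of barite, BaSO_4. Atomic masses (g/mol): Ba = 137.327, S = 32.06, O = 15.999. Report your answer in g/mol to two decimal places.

233.38 g/mol

The formula mass is the sum 1×137.327 + 1×32.06 + 4×15.999.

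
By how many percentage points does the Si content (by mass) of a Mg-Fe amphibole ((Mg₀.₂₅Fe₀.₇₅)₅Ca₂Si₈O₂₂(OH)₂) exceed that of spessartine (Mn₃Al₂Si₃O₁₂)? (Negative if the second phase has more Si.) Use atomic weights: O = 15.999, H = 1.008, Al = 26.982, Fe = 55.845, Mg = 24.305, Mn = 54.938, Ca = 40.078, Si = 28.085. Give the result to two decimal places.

7.12 percentage points

First mineral: 224.680 g Si in 930.628 g formula = 24.14 wt% Si.
Second mineral: 84.255 g Si in 495.021 g formula = 17.02 wt% Si.
24.14% − 17.02% gives a difference of 7.12 percentage points.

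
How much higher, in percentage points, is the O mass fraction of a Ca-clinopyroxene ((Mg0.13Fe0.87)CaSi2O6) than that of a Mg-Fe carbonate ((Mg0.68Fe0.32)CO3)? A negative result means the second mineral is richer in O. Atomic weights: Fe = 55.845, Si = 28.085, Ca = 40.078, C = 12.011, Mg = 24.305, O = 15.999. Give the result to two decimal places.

-11.50 percentage points

First mineral: 95.994 g O in 243.987 g formula = 39.34 wt% O.
Second mineral: 47.997 g O in 94.406 g formula = 50.84 wt% O.
39.34% − 50.84% gives a difference of -11.50 percentage points.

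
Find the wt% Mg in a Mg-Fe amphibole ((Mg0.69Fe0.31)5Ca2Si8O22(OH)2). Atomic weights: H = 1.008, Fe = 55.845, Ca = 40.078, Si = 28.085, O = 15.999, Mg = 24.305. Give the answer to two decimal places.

9.74 weight percent

Formula mass = 3.45×24.305 + 1.55×55.845 + 2×40.078 + 8×28.085 + 24×15.999 + 2×1.008 = 861.240 g/mol, of which 83.852 g is Mg.
So Mg makes up 83.852/861.240 = 0.0974 of the mass, i.e. 9.74%.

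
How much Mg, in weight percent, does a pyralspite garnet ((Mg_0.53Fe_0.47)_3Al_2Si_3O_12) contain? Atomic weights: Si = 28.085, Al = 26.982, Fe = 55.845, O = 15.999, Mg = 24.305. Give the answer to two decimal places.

8.63 weight percent

Formula mass = 1.59*24.305 + 1.41*55.845 + 2*26.982 + 3*28.085 + 12*15.999 = 447.593 g/mol, of which 38.645 g is Mg.
So Mg makes up 38.645/447.593 = 0.0863 of the mass, i.e. 8.63%.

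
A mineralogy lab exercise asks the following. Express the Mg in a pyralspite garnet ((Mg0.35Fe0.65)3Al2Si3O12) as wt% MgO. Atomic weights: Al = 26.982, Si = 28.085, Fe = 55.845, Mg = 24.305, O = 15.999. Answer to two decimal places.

Formula mass = 464.625 g/mol.
1.05 Mg → 1.0500 mol MgO per formula unit; M(MgO) = 40.304, so MgO mass = 42.319 g.
42.319/464.625 × 100 = 9.11 wt%.

9.11 wt%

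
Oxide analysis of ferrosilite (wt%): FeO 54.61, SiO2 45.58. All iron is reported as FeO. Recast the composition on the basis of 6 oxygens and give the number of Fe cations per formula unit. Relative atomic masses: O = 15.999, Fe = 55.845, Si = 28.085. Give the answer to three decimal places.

FeO (M=71.844): mol = 0.76012; Fe = 0.76012, O = 0.76012.
SiO2 (M=60.083): mol = 0.75862; Si = 0.75862, O = 1.51724.
ΣO = 2.27736; factor = 6/ΣO = 2.63463.
Fe apfu = 0.76012 × 2.63463 = 2.003.

2.003 Fe apfu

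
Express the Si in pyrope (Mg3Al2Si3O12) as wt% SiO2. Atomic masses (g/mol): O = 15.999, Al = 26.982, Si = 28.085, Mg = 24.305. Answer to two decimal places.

Formula mass = 403.122 g/mol.
3 Si → 3.0000 mol SiO2 per formula unit; M(SiO2) = 60.083, so SiO2 mass = 180.249 g.
180.249/403.122 × 100 = 44.71 wt%.

44.71 wt%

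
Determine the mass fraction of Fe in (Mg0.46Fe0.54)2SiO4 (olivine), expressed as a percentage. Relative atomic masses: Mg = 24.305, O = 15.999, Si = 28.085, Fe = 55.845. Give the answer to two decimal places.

34.51 wt%

M((Mg0.46Fe0.54)2SiO4) = 174.754 g/mol.
Fe contributes 1.08 × 55.845 = 60.313 g per mole.
60.313/174.754 = 0.3451 → 34.51%.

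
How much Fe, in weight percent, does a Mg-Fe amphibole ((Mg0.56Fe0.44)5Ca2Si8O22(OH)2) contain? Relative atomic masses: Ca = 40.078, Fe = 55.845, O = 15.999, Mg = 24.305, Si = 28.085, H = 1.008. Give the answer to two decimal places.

13.93 weight percent

Molar mass of (Mg0.56Fe0.44)5Ca2Si8O22(OH)2: 2.80*24.305 + 2.20*55.845 + 2*40.078 + 8*28.085 + 24*15.999 + 2*1.008 = 881.741 g/mol.
Mass of Fe per formula unit: 2.20 × 55.845 = 122.859 g.
Weight fraction Fe = 122.859 / 881.741 = 0.1393.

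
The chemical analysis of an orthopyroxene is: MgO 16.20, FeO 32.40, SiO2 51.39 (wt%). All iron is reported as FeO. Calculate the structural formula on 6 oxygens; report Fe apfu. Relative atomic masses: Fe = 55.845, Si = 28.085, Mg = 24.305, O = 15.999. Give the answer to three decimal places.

1.056 Fe apfu

MgO (M=40.304): mol = 0.40195; Mg = 0.40195, O = 0.40195.
FeO (M=71.844): mol = 0.45098; Fe = 0.45098, O = 0.45098.
SiO2 (M=60.083): mol = 0.85532; Si = 0.85532, O = 1.71064.
ΣO = 2.56357; factor = 6/ΣO = 2.34049.
Fe apfu = 0.45098 × 2.34049 = 1.056.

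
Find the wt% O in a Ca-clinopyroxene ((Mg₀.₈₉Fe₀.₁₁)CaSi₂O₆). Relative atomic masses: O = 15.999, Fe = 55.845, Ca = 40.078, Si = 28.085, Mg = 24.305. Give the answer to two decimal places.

43.63 weight percent

Molar mass of (Mg₀.₈₉Fe₀.₁₁)CaSi₂O₆: 0.89·24.305 + 0.11·55.845 + 1·40.078 + 2·28.085 + 6·15.999 = 220.016 g/mol.
Mass of O per formula unit: 6 × 15.999 = 95.994 g.
Weight fraction O = 95.994 / 220.016 = 0.4363.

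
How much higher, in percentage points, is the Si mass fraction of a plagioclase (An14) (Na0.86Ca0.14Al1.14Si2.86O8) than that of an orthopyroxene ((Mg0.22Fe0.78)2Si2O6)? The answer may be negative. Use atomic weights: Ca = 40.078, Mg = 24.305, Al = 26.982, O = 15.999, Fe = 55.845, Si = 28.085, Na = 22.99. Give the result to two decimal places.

First mineral: 80.323 g Si in 264.457 g formula = 30.37 wt% Si.
Second mineral: 56.170 g Si in 249.976 g formula = 22.47 wt% Si.
30.37% − 22.47% gives a difference of 7.90 percentage points.

7.90 percentage points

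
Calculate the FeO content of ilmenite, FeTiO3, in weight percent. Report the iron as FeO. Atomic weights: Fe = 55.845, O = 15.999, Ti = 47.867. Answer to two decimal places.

Formula mass = 151.709 g/mol.
1 Fe → 1.0000 mol FeO per formula unit; M(FeO) = 71.844, so FeO mass = 71.844 g.
71.844/151.709 × 100 = 47.36 wt%.

47.36 wt%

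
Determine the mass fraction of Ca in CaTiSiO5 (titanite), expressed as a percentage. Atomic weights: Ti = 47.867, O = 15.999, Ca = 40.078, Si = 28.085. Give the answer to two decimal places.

Formula mass = 1·40.078 + 1·47.867 + 1·28.085 + 5·15.999 = 196.025 g/mol, of which 40.078 g is Ca.
So Ca makes up 40.078/196.025 = 0.2045 of the mass, i.e. 20.45%.

20.45 wt%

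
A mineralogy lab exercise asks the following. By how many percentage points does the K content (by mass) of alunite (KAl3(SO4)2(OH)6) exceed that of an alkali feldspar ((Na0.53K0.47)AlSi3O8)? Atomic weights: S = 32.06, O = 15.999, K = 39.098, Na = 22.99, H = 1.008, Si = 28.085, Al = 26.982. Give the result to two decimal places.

M(KAl3(SO4)2(OH)6) = 414.198 g/mol, so wt% K = 39.098/414.198 × 100 = 9.44%.
M((Na0.53K0.47)AlSi3O8) = 269.790 g/mol, so wt% K = 18.376/269.790 × 100 = 6.81%.
9.44 − 6.81 = 2.63 pp.

2.63 percentage points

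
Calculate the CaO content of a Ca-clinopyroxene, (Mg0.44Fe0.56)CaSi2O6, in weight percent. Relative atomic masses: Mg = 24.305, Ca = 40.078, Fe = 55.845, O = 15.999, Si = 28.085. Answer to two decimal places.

M((Mg0.44Fe0.56)CaSi2O6) = 234.209 g/mol; M(CaO) = 56.077 g/mol.
Moles CaO per formula unit = 1 Ca ÷ 1 = 1.0000.
CaO fraction = (1.0000 × 56.077) / 234.209 = 56.077/234.209 = 0.2394.

23.94 wt%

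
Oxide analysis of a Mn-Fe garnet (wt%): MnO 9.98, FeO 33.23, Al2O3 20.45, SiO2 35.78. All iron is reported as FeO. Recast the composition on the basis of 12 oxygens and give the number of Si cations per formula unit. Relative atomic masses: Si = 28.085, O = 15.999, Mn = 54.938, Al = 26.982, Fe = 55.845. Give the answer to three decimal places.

2.983 Si apfu

9.98 wt% MnO ÷ 70.937 g/mol = 0.14069 mol, giving 0.14069 Mn and 0.14069 O.
33.23 wt% FeO ÷ 71.844 g/mol = 0.46253 mol, giving 0.46253 Fe and 0.46253 O.
20.45 wt% Al2O3 ÷ 101.961 g/mol = 0.20057 mol, giving 0.40114 Al and 0.60171 O.
35.78 wt% SiO2 ÷ 60.083 g/mol = 0.59551 mol, giving 0.59551 Si and 1.19102 O.
Oxygen sums to 2.39595; scaling by 12/2.39595 = 5.00845 puts the formula on 12 O.
Si: 0.59551 × 5.00845 = 2.983 atoms per formula unit.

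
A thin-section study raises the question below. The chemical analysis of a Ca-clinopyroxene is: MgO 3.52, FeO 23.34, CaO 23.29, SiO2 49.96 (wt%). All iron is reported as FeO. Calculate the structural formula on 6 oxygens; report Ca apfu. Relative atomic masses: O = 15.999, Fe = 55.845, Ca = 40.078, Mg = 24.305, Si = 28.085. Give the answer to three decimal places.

1.001 Ca apfu

3.52 wt% MgO ÷ 40.304 g/mol = 0.08734 mol, giving 0.08734 Mg and 0.08734 O.
23.34 wt% FeO ÷ 71.844 g/mol = 0.32487 mol, giving 0.32487 Fe and 0.32487 O.
23.29 wt% CaO ÷ 56.077 g/mol = 0.41532 mol, giving 0.41532 Ca and 0.41532 O.
49.96 wt% SiO2 ÷ 60.083 g/mol = 0.83152 mol, giving 0.83152 Si and 1.66304 O.
Oxygen sums to 2.49057; scaling by 6/2.49057 = 2.40909 puts the formula on 6 O.
Ca: 0.41532 × 2.40909 = 1.001 atoms per formula unit.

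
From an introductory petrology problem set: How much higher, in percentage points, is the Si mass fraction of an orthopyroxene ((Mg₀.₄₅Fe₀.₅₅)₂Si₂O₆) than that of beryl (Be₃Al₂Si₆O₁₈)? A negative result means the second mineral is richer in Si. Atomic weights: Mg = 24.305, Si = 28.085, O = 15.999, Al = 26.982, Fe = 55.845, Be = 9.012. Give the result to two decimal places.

-7.50 percentage points

M((Mg₀.₄₅Fe₀.₅₅)₂Si₂O₆) = 235.468 g/mol, so wt% Si = 56.170/235.468 × 100 = 23.85%.
M(Be₃Al₂Si₆O₁₈) = 537.492 g/mol, so wt% Si = 168.510/537.492 × 100 = 31.35%.
23.85 − 31.35 = -7.50 pp.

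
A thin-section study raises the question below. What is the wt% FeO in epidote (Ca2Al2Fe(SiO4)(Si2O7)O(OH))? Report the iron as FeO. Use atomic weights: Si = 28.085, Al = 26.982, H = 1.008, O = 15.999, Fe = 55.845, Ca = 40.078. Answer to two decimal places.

14.87 wt%

Formula mass = 483.215 g/mol.
1 Fe → 1.0000 mol FeO per formula unit; M(FeO) = 71.844, so FeO mass = 71.844 g.
71.844/483.215 × 100 = 14.87 wt%.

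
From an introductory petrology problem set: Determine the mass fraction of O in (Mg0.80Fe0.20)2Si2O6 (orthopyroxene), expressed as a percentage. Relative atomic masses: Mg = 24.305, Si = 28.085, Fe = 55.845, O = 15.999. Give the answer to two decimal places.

44.99 weight percent

Molar mass of (Mg0.80Fe0.20)2Si2O6: 1.60·24.305 + 0.40·55.845 + 2·28.085 + 6·15.999 = 213.390 g/mol.
Mass of O per formula unit: 6 × 15.999 = 95.994 g.
Weight fraction O = 95.994 / 213.390 = 0.4499.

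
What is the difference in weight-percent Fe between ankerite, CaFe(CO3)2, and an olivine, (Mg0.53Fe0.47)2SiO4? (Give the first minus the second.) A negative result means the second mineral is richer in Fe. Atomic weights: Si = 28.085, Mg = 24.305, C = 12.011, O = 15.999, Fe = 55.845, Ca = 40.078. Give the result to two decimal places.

Fe in CaFe(CO3)2: molar mass 215.939 g/mol; 1×55.845 = 55.845 g → 25.86 wt%.
Fe in (Mg0.53Fe0.47)2SiO4: molar mass 170.339 g/mol; 0.94×55.845 = 52.494 g → 30.82 wt%.
Difference = 25.86 − 30.82 = -4.96 percentage points.

-4.96 percentage points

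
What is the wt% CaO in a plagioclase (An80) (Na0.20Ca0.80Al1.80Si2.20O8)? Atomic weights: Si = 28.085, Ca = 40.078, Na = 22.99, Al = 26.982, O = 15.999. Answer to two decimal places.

M(Na0.20Ca0.80Al1.80Si2.20O8) = 275.007 g/mol; M(CaO) = 56.077 g/mol.
Moles CaO per formula unit = 0.80 Ca ÷ 1 = 0.8000.
CaO fraction = (0.8000 × 56.077) / 275.007 = 44.862/275.007 = 0.1631.

16.31 wt%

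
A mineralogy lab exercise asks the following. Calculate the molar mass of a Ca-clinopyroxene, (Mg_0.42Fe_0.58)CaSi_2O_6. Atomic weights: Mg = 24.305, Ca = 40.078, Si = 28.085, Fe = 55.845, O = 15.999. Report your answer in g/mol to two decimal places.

234.84 g/mol

The formula mass is the sum 0.42(24.305) + 0.58(55.845) + 1(40.078) + 2(28.085) + 6(15.999).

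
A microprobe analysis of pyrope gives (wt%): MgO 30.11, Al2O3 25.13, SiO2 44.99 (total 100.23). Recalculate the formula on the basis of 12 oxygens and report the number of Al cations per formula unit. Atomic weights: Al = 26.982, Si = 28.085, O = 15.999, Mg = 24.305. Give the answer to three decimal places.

1.982 Al apfu

MgO (M=40.304): mol = 0.74707; Mg = 0.74707, O = 0.74707.
Al2O3 (M=101.961): mol = 0.24647; Al = 0.49294, O = 0.73941.
SiO2 (M=60.083): mol = 0.74880; Si = 0.74880, O = 1.49760.
ΣO = 2.98408; factor = 12/ΣO = 4.02134.
Al apfu = 0.49294 × 4.02134 = 1.982.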